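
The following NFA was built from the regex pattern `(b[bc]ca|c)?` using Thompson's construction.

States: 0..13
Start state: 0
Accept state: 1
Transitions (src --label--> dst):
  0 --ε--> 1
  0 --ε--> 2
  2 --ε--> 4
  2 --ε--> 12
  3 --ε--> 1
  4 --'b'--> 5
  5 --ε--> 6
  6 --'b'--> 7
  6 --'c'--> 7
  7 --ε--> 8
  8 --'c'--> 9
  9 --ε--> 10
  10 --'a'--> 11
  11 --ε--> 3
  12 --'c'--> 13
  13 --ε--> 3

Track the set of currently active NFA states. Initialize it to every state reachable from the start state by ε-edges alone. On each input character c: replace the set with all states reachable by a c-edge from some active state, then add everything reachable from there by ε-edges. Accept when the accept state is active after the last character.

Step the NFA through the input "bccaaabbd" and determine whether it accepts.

S₀ = ε-closure({0}) = {0,1,2,4,12}
'b' @ 1: {5,6}
'c' @ 2: {7,8}
'c' @ 3: {9,10}
'a' @ 4: {1,3,11}  (accept∈set)
'a' @ 5: {}  — state set empty
rest 'abbd' ignored (set empty)
end set {} — state 1 not in

Answer: REJECT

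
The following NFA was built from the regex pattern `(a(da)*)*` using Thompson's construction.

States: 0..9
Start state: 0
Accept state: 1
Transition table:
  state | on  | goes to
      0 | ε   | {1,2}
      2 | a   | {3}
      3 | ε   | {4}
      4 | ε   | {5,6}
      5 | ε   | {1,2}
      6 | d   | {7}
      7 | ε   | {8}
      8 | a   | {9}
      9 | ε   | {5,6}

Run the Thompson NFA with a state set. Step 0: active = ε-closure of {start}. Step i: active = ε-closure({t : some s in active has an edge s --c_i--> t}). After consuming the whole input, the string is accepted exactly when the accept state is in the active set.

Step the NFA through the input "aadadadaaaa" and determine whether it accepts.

start: ε-closure({0}) = {0,1,2}
'a' @ 1: {1,2,3,4,5,6}  [accepting]
'a' @ 2: {1,2,3,4,5,6}  [accepting]
'd' @ 3: {7,8}
'a' @ 4: {1,2,5,6,9}  [accepting]
'd' @ 5: {7,8}
'a' @ 6: {1,2,5,6,9}  [accepting]
'd' @ 7: {7,8}
'a' @ 8: {1,2,5,6,9}  [accepting]
'a' @ 9: {1,2,3,4,5,6}  [accepting]
'a' @ 10: {1,2,3,4,5,6}  [accepting]
'a' @ 11: {1,2,3,4,5,6}  [accepting]
end set {1,2,3,4,5,6} — state 1 in

Answer: ACCEPT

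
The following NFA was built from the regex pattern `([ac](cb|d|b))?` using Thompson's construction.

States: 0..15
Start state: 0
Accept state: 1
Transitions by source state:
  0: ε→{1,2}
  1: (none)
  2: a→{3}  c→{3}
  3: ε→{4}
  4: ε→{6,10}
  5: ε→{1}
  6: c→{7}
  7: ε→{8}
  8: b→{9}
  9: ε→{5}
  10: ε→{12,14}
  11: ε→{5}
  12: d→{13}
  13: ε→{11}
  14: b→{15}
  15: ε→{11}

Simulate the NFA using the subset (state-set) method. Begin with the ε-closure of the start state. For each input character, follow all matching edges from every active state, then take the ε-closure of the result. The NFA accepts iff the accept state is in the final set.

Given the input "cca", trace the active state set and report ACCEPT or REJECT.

Answer: REJECT

Trace:
initial (ε-close {0}): {0,1,2}
'c' @ 1: {3,4,6,10,12,14}
'c' @ 2: {7,8}
'a' @ 3: {}  — no active states
after full input: {}  (accept=1 not in)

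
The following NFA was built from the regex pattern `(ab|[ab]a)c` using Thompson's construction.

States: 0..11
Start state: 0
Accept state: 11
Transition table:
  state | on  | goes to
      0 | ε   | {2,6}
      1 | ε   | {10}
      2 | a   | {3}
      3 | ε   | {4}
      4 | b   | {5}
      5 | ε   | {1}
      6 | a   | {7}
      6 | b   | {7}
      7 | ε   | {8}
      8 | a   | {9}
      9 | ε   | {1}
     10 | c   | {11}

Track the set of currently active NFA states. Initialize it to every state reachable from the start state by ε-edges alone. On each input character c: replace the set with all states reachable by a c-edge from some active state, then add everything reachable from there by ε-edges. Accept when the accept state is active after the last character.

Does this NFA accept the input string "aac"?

Answer: ACCEPT

Steps:
start: ε-closure({0}) = {0,2,6}
'a' @ 1: {3,4,7,8}
'a' @ 2: {1,9,10}
'c' @ 3: {11}  [accepting]
final: {11}; accept 11 in set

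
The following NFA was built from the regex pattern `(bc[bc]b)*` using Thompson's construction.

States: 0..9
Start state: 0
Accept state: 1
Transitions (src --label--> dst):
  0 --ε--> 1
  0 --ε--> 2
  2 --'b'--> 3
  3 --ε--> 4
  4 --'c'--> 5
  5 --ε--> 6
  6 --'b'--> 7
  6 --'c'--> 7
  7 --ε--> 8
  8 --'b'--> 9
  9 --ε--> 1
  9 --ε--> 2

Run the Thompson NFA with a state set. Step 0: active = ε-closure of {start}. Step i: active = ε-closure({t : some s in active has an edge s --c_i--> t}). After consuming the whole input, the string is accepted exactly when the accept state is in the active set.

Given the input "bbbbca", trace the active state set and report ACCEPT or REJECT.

Answer: REJECT

Trace:
start: ε-closure({0}) = {0,1,2}
'b' @ 1: {3,4}
'b' @ 2: {}  — dead — no transitions
rest 'bbca' ignored (set empty)
after full input: {}  (accept=1 not in)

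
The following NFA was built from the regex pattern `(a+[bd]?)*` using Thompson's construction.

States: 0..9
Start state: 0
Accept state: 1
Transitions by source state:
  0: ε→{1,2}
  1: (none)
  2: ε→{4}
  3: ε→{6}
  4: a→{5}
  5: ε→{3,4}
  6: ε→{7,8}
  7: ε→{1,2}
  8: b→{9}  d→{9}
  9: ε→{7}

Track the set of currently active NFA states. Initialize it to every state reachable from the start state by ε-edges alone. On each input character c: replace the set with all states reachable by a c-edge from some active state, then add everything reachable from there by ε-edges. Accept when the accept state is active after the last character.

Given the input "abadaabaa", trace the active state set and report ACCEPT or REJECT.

start: ε-closure({0}) = {0,1,2,4}
'a' @ 1: {1,2,3,4,5,6,7,8}  (accept∈set)
'b' @ 2: {1,2,4,7,9}  (accept∈set)
'a' @ 3: {1,2,3,4,5,6,7,8}  (accept∈set)
'd' @ 4: {1,2,4,7,9}  (accept∈set)
'a' @ 5: {1,2,3,4,5,6,7,8}  (accept∈set)
'a' @ 6: {1,2,3,4,5,6,7,8}  (accept∈set)
'b' @ 7: {1,2,4,7,9}  (accept∈set)
'a' @ 8: {1,2,3,4,5,6,7,8}  (accept∈set)
'a' @ 9: {1,2,3,4,5,6,7,8}  (accept∈set)
end set {1,2,3,4,5,6,7,8} — state 1 in

Answer: ACCEPT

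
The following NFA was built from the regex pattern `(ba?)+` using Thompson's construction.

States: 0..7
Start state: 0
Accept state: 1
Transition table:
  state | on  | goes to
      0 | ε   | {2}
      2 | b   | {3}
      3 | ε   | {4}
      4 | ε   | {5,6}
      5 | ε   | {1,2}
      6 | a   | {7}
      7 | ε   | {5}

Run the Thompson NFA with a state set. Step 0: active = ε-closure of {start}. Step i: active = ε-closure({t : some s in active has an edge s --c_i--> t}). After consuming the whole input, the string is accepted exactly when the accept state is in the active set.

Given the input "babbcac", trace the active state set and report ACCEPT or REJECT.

Answer: REJECT

Trace:
initial (ε-close {0}): {0,2}
'b' @ 1: {1,2,3,4,5,6}  ✓accept
'a' @ 2: {1,2,5,7}  ✓accept
'b' @ 3: {1,2,3,4,5,6}  ✓accept
'b' @ 4: {1,2,3,4,5,6}  ✓accept
'c' @ 5: {}  — dead — no transitions
rest 'ac' ignored (set empty)
end set {} — state 1 not in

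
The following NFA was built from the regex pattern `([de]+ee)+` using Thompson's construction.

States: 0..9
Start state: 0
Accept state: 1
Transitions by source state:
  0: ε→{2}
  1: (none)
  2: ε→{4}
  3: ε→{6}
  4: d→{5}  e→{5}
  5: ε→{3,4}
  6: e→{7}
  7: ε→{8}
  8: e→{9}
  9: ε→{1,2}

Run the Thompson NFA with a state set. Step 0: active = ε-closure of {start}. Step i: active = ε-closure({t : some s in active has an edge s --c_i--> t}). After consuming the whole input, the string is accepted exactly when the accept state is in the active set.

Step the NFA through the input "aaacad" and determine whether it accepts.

Answer: REJECT

Derivation:
initial (ε-close {0}): {0,2,4}
'a' @ 1: {}  — no active states
rest 'aacad' ignored (set empty)
after full input: {}  (accept=1 not in)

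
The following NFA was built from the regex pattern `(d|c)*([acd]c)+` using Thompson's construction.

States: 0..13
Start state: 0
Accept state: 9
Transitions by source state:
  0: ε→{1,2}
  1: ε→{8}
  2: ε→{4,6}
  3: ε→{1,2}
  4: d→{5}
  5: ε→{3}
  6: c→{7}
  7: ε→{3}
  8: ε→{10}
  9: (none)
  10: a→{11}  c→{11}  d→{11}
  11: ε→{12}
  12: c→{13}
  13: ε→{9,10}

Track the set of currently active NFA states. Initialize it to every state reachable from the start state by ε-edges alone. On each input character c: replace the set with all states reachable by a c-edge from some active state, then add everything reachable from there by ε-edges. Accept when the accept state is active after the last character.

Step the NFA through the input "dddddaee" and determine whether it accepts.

S₀ = ε-closure({0}) = {0,1,2,4,6,8,10}
'd' @ 1: {1,2,3,4,5,6,8,10,11,12}
'd' @ 2: {1,2,3,4,5,6,8,10,11,12}
'd' @ 3: {1,2,3,4,5,6,8,10,11,12}
'd' @ 4: {1,2,3,4,5,6,8,10,11,12}
'd' @ 5: {1,2,3,4,5,6,8,10,11,12}
'a' @ 6: {11,12}
'e' @ 7: {}  — no active states
rest 'e' ignored (set empty)
end set {} — state 9 not in

Answer: REJECT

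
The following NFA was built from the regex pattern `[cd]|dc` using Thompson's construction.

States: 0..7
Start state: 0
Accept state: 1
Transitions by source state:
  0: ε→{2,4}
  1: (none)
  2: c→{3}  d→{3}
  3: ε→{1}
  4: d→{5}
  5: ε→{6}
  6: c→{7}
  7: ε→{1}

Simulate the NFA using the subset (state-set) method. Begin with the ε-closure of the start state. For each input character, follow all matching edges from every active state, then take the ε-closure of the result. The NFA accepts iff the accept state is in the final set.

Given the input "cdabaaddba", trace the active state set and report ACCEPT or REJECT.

Answer: REJECT

Steps:
start: ε-closure({0}) = {0,2,4}
'c' @ 1: {1,3}  [accepting]
'd' @ 2: {}  — dead — no transitions
rest 'abaaddba' ignored (set empty)
final: {}; accept 1 not in set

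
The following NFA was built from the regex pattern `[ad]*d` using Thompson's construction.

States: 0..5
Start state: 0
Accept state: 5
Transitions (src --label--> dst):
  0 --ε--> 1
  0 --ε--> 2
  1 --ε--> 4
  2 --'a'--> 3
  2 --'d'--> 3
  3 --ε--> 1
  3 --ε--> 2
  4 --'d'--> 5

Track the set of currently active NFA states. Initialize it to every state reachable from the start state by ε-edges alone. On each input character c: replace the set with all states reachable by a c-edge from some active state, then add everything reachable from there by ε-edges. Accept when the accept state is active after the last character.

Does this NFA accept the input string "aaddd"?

Answer: ACCEPT

Steps:
S₀ = ε-closure({0}) = {0,1,2,4}
'a' @ 1: {1,2,3,4}
'a' @ 2: {1,2,3,4}
'd' @ 3: {1,2,3,4,5}  [accepting]
'd' @ 4: {1,2,3,4,5}  [accepting]
'd' @ 5: {1,2,3,4,5}  [accepting]
end set {1,2,3,4,5} — state 5 in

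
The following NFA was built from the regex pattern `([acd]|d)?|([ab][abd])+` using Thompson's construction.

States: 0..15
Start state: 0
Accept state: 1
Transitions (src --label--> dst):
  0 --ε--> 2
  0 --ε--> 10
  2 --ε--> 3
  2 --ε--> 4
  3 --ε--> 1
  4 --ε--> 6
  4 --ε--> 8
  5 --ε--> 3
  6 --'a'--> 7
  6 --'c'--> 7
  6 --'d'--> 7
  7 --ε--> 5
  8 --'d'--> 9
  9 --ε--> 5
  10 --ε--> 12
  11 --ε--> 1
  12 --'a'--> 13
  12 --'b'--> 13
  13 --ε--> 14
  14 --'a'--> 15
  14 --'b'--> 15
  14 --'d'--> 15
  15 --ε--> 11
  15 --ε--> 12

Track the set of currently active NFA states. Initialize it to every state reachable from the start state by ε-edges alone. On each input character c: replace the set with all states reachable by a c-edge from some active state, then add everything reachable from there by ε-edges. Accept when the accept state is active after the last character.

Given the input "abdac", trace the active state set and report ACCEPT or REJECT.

Answer: REJECT

Trace:
S₀ = ε-closure({0}) = {0,1,2,3,4,6,8,10,12}
'a' @ 1: {1,3,5,7,13,14}  ✓accept
'b' @ 2: {1,11,12,15}  ✓accept
'd' @ 3: {}  — no active states
rest 'ac' ignored (set empty)
after full input: {}  (accept=1 not in)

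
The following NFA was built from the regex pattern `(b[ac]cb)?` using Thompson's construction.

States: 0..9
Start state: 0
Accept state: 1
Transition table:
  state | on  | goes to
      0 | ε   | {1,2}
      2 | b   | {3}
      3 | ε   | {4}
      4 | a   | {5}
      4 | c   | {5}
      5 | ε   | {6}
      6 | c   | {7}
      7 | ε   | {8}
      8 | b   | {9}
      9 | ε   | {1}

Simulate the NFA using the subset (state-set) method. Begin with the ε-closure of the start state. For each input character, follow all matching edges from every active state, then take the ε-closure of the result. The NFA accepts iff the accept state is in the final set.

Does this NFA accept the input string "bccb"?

Answer: ACCEPT

Steps:
start: ε-closure({0}) = {0,1,2}
'b' @ 1: {3,4}
'c' @ 2: {5,6}
'c' @ 3: {7,8}
'b' @ 4: {1,9}  ✓accept
after full input: {1,9}  (accept=1 in)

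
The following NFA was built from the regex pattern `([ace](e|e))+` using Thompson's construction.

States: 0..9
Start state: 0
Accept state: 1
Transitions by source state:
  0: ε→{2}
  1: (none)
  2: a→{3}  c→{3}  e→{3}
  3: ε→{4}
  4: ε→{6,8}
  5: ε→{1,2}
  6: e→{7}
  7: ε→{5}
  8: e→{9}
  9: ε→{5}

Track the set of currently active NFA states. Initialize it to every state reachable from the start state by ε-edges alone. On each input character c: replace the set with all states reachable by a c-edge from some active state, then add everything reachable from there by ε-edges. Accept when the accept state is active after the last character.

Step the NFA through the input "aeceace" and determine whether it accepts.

Answer: REJECT

Derivation:
S₀ = ε-closure({0}) = {0,2}
'a' @ 1: {3,4,6,8}
'e' @ 2: {1,2,5,7,9}  ✓accept
'c' @ 3: {3,4,6,8}
'e' @ 4: {1,2,5,7,9}  ✓accept
'a' @ 5: {3,4,6,8}
'c' @ 6: {}  — dead — no transitions
rest 'e' ignored (set empty)
end set {} — state 1 not in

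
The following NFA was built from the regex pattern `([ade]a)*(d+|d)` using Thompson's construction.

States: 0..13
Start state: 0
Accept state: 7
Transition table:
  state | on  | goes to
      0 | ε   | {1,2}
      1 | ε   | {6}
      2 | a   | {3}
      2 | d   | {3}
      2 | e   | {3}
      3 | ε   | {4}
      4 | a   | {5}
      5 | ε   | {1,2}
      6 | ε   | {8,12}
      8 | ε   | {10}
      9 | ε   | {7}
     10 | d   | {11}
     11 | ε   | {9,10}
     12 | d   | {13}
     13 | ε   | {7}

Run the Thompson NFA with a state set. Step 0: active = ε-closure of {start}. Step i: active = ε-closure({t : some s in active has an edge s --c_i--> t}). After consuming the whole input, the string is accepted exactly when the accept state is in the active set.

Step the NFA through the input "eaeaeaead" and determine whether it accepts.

start: ε-closure({0}) = {0,1,2,6,8,10,12}
'e' @ 1: {3,4}
'a' @ 2: {1,2,5,6,8,10,12}
'e' @ 3: {3,4}
'a' @ 4: {1,2,5,6,8,10,12}
'e' @ 5: {3,4}
'a' @ 6: {1,2,5,6,8,10,12}
'e' @ 7: {3,4}
'a' @ 8: {1,2,5,6,8,10,12}
'd' @ 9: {3,4,7,9,10,11,13}  ✓accept
end set {3,4,7,9,10,11,13} — state 7 in

Answer: ACCEPT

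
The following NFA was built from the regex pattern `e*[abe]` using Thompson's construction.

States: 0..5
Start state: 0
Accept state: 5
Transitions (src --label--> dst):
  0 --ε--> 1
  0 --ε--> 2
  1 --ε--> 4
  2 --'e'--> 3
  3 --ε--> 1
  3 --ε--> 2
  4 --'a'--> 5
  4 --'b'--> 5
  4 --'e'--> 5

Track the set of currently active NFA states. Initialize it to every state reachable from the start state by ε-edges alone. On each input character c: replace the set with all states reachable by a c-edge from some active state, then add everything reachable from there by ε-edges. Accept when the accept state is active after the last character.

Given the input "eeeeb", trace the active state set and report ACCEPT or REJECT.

Answer: ACCEPT

Trace:
initial (ε-close {0}): {0,1,2,4}
'e' @ 1: {1,2,3,4,5}  [accepting]
'e' @ 2: {1,2,3,4,5}  [accepting]
'e' @ 3: {1,2,3,4,5}  [accepting]
'e' @ 4: {1,2,3,4,5}  [accepting]
'b' @ 5: {5}  [accepting]
final: {5}; accept 5 in set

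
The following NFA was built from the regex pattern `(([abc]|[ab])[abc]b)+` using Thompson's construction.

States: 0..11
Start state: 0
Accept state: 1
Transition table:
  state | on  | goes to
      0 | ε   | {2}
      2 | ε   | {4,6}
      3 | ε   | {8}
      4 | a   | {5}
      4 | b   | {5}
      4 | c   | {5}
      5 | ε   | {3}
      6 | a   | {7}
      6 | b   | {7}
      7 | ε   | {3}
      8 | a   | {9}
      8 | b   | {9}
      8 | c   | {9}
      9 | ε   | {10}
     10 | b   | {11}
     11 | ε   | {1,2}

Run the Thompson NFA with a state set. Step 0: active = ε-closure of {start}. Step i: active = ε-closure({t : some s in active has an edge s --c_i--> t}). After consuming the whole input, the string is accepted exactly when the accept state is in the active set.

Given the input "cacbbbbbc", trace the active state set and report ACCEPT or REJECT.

S₀ = ε-closure({0}) = {0,2,4,6}
'c' @ 1: {3,5,8}
'a' @ 2: {9,10}
'c' @ 3: {}  — state set empty
rest 'bbbbbc' ignored (set empty)
end set {} — state 1 not in

Answer: REJECT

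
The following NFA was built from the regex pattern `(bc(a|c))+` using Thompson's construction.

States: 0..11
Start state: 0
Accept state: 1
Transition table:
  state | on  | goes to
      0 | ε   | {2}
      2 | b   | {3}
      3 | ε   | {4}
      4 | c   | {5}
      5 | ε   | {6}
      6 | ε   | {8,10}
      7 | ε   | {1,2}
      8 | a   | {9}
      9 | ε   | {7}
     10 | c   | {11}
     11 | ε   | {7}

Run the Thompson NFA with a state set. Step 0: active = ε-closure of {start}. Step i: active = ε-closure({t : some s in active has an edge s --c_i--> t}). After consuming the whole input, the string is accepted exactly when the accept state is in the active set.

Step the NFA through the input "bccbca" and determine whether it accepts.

Answer: ACCEPT

Steps:
S₀ = ε-closure({0}) = {0,2}
'b' @ 1: {3,4}
'c' @ 2: {5,6,8,10}
'c' @ 3: {1,2,7,11}  ✓accept
'b' @ 4: {3,4}
'c' @ 5: {5,6,8,10}
'a' @ 6: {1,2,7,9}  ✓accept
final: {1,2,7,9}; accept 1 in set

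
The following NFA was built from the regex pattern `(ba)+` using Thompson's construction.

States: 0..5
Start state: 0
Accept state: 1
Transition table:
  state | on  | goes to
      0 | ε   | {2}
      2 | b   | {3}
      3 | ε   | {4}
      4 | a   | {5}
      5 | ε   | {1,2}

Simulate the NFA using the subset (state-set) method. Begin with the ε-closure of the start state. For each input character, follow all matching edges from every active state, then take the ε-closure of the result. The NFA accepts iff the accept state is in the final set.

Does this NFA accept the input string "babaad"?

start: ε-closure({0}) = {0,2}
'b' @ 1: {3,4}
'a' @ 2: {1,2,5}  (accept∈set)
'b' @ 3: {3,4}
'a' @ 4: {1,2,5}  (accept∈set)
'a' @ 5: {}  — state set empty
rest 'd' ignored (set empty)
final: {}; accept 1 not in set

Answer: REJECT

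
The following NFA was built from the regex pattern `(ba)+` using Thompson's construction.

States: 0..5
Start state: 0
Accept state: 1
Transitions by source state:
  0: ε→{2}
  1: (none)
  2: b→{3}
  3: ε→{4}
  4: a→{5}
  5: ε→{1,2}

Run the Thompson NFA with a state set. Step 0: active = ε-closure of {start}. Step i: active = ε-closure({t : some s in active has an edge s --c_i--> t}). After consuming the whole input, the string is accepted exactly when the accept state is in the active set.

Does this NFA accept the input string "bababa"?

Answer: ACCEPT

Trace:
S₀ = ε-closure({0}) = {0,2}
'b' @ 1: {3,4}
'a' @ 2: {1,2,5}  ✓accept
'b' @ 3: {3,4}
'a' @ 4: {1,2,5}  ✓accept
'b' @ 5: {3,4}
'a' @ 6: {1,2,5}  ✓accept
final: {1,2,5}; accept 1 in set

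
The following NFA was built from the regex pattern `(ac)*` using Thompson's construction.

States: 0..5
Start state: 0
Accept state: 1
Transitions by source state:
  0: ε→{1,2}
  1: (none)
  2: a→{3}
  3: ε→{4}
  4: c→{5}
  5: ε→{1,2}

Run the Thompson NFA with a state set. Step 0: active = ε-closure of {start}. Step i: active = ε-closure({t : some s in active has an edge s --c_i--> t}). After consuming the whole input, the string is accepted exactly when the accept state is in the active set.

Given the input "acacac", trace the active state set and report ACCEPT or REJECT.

Answer: ACCEPT

Steps:
initial (ε-close {0}): {0,1,2}
'a' @ 1: {3,4}
'c' @ 2: {1,2,5}  [accepting]
'a' @ 3: {3,4}
'c' @ 4: {1,2,5}  [accepting]
'a' @ 5: {3,4}
'c' @ 6: {1,2,5}  [accepting]
final: {1,2,5}; accept 1 in set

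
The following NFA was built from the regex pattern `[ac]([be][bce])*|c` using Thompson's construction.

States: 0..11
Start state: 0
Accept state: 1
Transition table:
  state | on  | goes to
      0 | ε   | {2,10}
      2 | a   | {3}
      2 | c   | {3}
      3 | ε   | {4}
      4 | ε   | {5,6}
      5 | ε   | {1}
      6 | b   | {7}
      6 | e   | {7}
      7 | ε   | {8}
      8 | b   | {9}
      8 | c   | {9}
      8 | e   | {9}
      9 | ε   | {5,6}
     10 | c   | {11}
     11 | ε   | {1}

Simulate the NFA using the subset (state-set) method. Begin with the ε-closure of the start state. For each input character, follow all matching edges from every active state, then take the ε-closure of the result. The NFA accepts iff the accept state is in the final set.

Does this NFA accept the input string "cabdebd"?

Answer: REJECT

Derivation:
initial (ε-close {0}): {0,2,10}
'c' @ 1: {1,3,4,5,6,11}  ✓accept
'a' @ 2: {}  — no active states
rest 'bdebd' ignored (set empty)
end set {} — state 1 not in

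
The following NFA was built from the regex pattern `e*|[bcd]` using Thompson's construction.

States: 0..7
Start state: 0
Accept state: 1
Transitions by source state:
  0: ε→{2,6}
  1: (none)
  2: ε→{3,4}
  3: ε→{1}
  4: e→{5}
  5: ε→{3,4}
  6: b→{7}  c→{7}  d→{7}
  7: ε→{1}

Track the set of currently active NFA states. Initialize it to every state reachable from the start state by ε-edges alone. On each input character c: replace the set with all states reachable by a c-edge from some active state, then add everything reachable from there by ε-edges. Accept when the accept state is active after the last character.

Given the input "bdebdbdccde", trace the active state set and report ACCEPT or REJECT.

Answer: REJECT

Derivation:
initial (ε-close {0}): {0,1,2,3,4,6}
'b' @ 1: {1,7}  [accepting]
'd' @ 2: {}  — state set empty
rest 'ebdbdccde' ignored (set empty)
end set {} — state 1 not in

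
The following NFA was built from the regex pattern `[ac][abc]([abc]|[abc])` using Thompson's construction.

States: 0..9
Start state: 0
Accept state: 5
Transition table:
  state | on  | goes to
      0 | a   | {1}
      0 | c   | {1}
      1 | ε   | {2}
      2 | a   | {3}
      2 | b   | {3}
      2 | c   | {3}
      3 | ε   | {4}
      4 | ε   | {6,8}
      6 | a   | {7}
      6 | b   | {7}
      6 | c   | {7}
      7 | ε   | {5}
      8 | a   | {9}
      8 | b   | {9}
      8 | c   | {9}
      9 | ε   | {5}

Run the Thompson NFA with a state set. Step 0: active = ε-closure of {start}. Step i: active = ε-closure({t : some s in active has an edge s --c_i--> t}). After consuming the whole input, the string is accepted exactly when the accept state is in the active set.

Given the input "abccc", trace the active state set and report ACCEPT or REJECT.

initial (ε-close {0}): {0}
'a' @ 1: {1,2}
'b' @ 2: {3,4,6,8}
'c' @ 3: {5,7,9}  [accepting]
'c' @ 4: {}  — state set empty
rest 'c' ignored (set empty)
end set {} — state 5 not in

Answer: REJECT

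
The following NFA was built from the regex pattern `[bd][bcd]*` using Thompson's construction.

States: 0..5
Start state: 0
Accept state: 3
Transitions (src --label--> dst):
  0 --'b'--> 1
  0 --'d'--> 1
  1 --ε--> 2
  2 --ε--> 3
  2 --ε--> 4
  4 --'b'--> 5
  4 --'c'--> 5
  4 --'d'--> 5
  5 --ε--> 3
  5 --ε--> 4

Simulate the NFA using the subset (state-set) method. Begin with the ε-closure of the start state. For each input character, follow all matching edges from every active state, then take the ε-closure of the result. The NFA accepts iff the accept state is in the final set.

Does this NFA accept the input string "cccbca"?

Answer: REJECT

Trace:
start: ε-closure({0}) = {0}
'c' @ 1: {}  — no active states
rest 'ccbca' ignored (set empty)
end set {} — state 3 not in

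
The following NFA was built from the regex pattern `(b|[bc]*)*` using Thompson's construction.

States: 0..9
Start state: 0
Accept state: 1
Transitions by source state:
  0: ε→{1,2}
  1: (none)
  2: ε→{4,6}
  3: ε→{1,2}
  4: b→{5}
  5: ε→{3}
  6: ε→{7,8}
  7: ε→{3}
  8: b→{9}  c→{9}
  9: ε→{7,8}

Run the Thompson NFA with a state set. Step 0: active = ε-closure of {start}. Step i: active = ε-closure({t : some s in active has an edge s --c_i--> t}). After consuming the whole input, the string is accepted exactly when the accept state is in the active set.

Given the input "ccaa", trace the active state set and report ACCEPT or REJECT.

Answer: REJECT

Derivation:
initial (ε-close {0}): {0,1,2,3,4,6,7,8}
'c' @ 1: {1,2,3,4,6,7,8,9}  ✓accept
'c' @ 2: {1,2,3,4,6,7,8,9}  ✓accept
'a' @ 3: {}  — dead — no transitions
rest 'a' ignored (set empty)
final: {}; accept 1 not in set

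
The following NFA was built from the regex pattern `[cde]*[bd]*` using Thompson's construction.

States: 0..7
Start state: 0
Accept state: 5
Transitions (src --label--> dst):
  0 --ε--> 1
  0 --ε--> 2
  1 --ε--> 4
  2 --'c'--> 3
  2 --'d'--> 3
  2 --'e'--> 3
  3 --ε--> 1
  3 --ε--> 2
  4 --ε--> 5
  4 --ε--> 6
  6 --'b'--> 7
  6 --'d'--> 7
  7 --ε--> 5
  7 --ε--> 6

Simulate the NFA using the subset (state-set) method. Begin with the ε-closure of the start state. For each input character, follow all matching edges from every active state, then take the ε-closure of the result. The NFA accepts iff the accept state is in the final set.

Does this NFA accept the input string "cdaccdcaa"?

S₀ = ε-closure({0}) = {0,1,2,4,5,6}
'c' @ 1: {1,2,3,4,5,6}  [accepting]
'd' @ 2: {1,2,3,4,5,6,7}  [accepting]
'a' @ 3: {}  — no active states
rest 'ccdcaa' ignored (set empty)
end set {} — state 5 not in

Answer: REJECT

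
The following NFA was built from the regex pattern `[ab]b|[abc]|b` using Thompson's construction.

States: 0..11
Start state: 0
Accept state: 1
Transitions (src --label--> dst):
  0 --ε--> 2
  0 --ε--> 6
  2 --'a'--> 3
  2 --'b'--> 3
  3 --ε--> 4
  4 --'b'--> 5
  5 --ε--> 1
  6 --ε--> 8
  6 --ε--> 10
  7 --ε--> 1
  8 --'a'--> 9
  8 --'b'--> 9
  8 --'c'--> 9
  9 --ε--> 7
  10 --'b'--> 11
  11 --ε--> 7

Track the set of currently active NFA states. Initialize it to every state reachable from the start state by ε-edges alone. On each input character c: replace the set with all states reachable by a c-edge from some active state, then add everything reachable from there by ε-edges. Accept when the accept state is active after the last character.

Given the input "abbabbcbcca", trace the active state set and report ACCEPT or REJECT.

Answer: REJECT

Steps:
start: ε-closure({0}) = {0,2,6,8,10}
'a' @ 1: {1,3,4,7,9}  [accepting]
'b' @ 2: {1,5}  [accepting]
'b' @ 3: {}  — dead — no transitions
rest 'abbcbcca' ignored (set empty)
final: {}; accept 1 not in set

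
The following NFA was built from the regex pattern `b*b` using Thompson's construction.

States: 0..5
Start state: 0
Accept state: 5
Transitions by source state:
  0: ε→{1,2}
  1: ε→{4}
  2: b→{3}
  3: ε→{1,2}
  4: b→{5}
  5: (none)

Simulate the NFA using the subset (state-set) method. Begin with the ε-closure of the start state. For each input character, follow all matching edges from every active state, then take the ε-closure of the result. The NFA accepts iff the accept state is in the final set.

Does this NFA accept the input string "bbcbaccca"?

Answer: REJECT

Derivation:
initial (ε-close {0}): {0,1,2,4}
'b' @ 1: {1,2,3,4,5}  [accepting]
'b' @ 2: {1,2,3,4,5}  [accepting]
'c' @ 3: {}  — no active states
rest 'baccca' ignored (set empty)
after full input: {}  (accept=5 not in)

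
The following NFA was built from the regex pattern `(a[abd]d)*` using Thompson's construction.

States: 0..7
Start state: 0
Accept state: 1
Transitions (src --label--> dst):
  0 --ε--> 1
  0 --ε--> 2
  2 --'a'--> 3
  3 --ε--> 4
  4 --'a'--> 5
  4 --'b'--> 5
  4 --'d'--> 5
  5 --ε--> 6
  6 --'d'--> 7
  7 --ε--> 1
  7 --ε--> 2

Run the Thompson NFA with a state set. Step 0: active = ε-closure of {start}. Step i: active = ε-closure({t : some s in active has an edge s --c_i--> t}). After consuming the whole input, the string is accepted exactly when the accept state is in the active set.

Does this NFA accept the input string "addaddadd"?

Answer: ACCEPT

Derivation:
start: ε-closure({0}) = {0,1,2}
'a' @ 1: {3,4}
'd' @ 2: {5,6}
'd' @ 3: {1,2,7}  [accepting]
'a' @ 4: {3,4}
'd' @ 5: {5,6}
'd' @ 6: {1,2,7}  [accepting]
'a' @ 7: {3,4}
'd' @ 8: {5,6}
'd' @ 9: {1,2,7}  [accepting]
after full input: {1,2,7}  (accept=1 in)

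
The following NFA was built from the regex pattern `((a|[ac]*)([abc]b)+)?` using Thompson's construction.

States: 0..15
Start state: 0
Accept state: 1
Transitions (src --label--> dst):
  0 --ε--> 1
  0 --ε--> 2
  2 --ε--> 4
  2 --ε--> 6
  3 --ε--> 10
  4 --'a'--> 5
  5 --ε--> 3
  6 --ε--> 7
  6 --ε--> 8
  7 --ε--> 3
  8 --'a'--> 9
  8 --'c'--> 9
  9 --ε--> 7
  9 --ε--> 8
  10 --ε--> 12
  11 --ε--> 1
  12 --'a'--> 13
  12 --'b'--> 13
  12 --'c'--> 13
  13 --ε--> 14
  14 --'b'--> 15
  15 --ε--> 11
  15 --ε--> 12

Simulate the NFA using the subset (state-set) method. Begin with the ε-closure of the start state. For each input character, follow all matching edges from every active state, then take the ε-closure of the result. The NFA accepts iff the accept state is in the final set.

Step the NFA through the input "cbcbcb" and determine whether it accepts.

start: ε-closure({0}) = {0,1,2,3,4,6,7,8,10,12}
'c' @ 1: {3,7,8,9,10,12,13,14}
'b' @ 2: {1,11,12,13,14,15}  [accepting]
'c' @ 3: {13,14}
'b' @ 4: {1,11,12,15}  [accepting]
'c' @ 5: {13,14}
'b' @ 6: {1,11,12,15}  [accepting]
end set {1,11,12,15} — state 1 in

Answer: ACCEPT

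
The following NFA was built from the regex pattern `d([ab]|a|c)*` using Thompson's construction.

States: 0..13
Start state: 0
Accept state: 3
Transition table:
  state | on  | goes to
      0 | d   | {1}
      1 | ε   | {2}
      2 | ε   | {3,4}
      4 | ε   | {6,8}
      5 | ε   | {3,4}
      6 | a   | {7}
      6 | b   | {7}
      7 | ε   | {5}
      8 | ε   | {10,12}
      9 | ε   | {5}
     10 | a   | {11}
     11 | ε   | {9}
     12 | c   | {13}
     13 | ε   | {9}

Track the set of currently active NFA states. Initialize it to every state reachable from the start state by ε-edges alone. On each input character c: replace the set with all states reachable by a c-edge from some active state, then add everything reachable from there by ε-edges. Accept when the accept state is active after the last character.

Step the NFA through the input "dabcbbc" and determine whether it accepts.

start: ε-closure({0}) = {0}
'd' @ 1: {1,2,3,4,6,8,10,12}  [accepting]
'a' @ 2: {3,4,5,6,7,8,9,10,11,12}  [accepting]
'b' @ 3: {3,4,5,6,7,8,10,12}  [accepting]
'c' @ 4: {3,4,5,6,8,9,10,12,13}  [accepting]
'b' @ 5: {3,4,5,6,7,8,10,12}  [accepting]
'b' @ 6: {3,4,5,6,7,8,10,12}  [accepting]
'c' @ 7: {3,4,5,6,8,9,10,12,13}  [accepting]
final: {3,4,5,6,8,9,10,12,13}; accept 3 in set

Answer: ACCEPT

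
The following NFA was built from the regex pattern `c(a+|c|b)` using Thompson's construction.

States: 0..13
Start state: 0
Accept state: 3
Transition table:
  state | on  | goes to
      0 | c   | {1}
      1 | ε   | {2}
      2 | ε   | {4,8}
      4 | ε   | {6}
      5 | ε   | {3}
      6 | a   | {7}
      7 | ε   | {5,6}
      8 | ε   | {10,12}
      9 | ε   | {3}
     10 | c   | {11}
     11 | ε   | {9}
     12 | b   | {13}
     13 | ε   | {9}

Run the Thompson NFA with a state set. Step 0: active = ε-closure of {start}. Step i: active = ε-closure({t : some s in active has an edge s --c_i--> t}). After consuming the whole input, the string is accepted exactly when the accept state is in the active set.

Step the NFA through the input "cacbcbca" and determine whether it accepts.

initial (ε-close {0}): {0}
'c' @ 1: {1,2,4,6,8,10,12}
'a' @ 2: {3,5,6,7}  [accepting]
'c' @ 3: {}  — state set empty
rest 'bcbca' ignored (set empty)
after full input: {}  (accept=3 not in)

Answer: REJECT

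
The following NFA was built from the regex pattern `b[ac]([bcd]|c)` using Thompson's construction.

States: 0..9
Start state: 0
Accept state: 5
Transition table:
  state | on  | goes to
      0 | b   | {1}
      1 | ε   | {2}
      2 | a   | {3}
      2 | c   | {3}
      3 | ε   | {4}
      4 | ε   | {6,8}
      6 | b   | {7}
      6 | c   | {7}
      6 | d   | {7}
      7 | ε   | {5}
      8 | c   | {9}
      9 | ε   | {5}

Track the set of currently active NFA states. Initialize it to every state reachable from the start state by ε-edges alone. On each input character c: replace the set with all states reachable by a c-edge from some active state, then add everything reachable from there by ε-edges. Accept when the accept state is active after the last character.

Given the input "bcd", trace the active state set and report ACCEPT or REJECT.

Answer: ACCEPT

Steps:
start: ε-closure({0}) = {0}
'b' @ 1: {1,2}
'c' @ 2: {3,4,6,8}
'd' @ 3: {5,7}  ✓accept
end set {5,7} — state 5 in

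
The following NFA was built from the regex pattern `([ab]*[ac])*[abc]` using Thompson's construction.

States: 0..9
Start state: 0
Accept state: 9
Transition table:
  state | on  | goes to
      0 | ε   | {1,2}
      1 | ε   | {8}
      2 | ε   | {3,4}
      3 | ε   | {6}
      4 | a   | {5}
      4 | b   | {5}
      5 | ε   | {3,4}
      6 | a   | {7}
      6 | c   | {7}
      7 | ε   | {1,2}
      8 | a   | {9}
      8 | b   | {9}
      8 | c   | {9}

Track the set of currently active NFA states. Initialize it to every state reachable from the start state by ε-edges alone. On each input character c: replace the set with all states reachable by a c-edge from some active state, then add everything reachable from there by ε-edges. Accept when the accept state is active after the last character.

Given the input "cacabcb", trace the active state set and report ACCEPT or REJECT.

S₀ = ε-closure({0}) = {0,1,2,3,4,6,8}
'c' @ 1: {1,2,3,4,6,7,8,9}  [accepting]
'a' @ 2: {1,2,3,4,5,6,7,8,9}  [accepting]
'c' @ 3: {1,2,3,4,6,7,8,9}  [accepting]
'a' @ 4: {1,2,3,4,5,6,7,8,9}  [accepting]
'b' @ 5: {3,4,5,6,9}  [accepting]
'c' @ 6: {1,2,3,4,6,7,8}
'b' @ 7: {3,4,5,6,9}  [accepting]
end set {3,4,5,6,9} — state 9 in

Answer: ACCEPT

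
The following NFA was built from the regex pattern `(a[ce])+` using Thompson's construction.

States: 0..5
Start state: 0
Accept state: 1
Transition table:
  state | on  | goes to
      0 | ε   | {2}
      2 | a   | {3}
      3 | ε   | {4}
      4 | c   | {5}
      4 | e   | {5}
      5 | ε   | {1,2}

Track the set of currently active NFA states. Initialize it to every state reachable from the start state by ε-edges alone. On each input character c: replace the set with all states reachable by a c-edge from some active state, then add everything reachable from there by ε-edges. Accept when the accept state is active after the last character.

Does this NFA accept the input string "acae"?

Answer: ACCEPT

Steps:
start: ε-closure({0}) = {0,2}
'a' @ 1: {3,4}
'c' @ 2: {1,2,5}  (accept∈set)
'a' @ 3: {3,4}
'e' @ 4: {1,2,5}  (accept∈set)
final: {1,2,5}; accept 1 in set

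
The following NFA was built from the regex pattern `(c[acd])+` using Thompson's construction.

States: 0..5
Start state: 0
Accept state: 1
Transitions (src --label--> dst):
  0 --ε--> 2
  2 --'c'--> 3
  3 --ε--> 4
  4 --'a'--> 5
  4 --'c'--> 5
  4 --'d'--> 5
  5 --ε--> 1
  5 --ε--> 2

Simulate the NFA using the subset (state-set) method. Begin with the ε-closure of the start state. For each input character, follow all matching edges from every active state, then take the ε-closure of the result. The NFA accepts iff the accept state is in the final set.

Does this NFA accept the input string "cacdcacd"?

S₀ = ε-closure({0}) = {0,2}
'c' @ 1: {3,4}
'a' @ 2: {1,2,5}  [accepting]
'c' @ 3: {3,4}
'd' @ 4: {1,2,5}  [accepting]
'c' @ 5: {3,4}
'a' @ 6: {1,2,5}  [accepting]
'c' @ 7: {3,4}
'd' @ 8: {1,2,5}  [accepting]
final: {1,2,5}; accept 1 in set

Answer: ACCEPT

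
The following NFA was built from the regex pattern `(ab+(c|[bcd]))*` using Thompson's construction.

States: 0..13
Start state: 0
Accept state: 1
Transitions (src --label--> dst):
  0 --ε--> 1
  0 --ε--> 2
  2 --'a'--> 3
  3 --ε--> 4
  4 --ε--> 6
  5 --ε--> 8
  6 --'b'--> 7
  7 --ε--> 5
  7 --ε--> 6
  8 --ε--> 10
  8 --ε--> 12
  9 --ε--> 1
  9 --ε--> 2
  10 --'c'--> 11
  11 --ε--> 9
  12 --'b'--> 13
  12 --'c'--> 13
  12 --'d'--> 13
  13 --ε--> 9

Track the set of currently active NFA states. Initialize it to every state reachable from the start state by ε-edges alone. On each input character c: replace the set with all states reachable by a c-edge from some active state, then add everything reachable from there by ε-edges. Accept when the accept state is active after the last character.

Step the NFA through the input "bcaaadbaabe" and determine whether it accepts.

S₀ = ε-closure({0}) = {0,1,2}
'b' @ 1: {}  — state set empty
rest 'caaadbaabe' ignored (set empty)
end set {} — state 1 not in

Answer: REJECT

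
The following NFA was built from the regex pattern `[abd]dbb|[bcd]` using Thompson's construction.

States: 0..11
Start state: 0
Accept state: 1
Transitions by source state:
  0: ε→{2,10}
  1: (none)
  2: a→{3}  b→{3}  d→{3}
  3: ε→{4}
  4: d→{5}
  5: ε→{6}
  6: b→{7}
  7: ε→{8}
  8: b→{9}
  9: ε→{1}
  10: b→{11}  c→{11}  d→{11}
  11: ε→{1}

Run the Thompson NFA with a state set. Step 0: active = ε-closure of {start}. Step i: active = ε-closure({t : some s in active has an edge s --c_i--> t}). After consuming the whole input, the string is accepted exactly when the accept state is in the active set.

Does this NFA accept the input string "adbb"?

S₀ = ε-closure({0}) = {0,2,10}
'a' @ 1: {3,4}
'd' @ 2: {5,6}
'b' @ 3: {7,8}
'b' @ 4: {1,9}  ✓accept
end set {1,9} — state 1 in

Answer: ACCEPT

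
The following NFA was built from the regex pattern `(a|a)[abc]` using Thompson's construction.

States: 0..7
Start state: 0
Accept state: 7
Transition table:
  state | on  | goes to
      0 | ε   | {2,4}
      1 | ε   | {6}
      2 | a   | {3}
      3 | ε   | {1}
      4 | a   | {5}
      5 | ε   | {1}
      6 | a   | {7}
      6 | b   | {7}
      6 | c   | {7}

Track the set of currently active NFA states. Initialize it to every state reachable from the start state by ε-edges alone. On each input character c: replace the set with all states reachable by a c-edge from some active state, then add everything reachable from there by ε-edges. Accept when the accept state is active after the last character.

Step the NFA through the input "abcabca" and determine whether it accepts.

Answer: REJECT

Derivation:
initial (ε-close {0}): {0,2,4}
'a' @ 1: {1,3,5,6}
'b' @ 2: {7}  [accepting]
'c' @ 3: {}  — no active states
rest 'abca' ignored (set empty)
final: {}; accept 7 not in set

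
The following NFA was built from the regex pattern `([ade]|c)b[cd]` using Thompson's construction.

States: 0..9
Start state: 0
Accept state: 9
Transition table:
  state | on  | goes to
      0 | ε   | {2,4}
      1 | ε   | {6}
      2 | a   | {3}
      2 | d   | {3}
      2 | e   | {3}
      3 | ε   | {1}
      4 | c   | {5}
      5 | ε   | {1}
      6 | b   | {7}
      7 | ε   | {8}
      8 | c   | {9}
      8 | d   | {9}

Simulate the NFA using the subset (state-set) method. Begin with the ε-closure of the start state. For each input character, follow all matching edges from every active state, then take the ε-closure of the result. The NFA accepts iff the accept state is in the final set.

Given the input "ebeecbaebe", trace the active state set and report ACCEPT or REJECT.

Answer: REJECT

Derivation:
S₀ = ε-closure({0}) = {0,2,4}
'e' @ 1: {1,3,6}
'b' @ 2: {7,8}
'e' @ 3: {}  — state set empty
rest 'ecbaebe' ignored (set empty)
final: {}; accept 9 not in set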